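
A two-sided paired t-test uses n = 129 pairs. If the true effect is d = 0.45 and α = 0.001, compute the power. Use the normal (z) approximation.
Power ≈ 0.97

Power calculation (paired t-test, normal approximation):
z_β = d · √n - z_{α/2}
z_β = 0.45 · √129 - 3.291
z_β = 0.45 · 11.358 - 3.291
z_β = 1.820

Power = Φ(z_β) = Φ(1.820) ≈ 0.966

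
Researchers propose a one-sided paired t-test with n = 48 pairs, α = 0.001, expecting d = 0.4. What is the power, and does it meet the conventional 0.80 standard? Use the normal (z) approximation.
Power ≈ 0.37; the study is underpowered (power < 0.80)

Power calculation (paired t-test, normal approximation):
z_β = d · √n - z_α
z_β = 0.4 · √48 - 3.090
z_β = 0.4 · 6.928 - 3.090
z_β = -0.319

Power = Φ(z_β) = Φ(-0.319) ≈ 0.375

Effect size d = 0.4 is small by Cohen's convention (0.2/0.5/0.8).

Threshold: power ≥ 0.80 is conventionally adequate.
Power ≈ 0.37 → the study is underpowered (power < 0.80).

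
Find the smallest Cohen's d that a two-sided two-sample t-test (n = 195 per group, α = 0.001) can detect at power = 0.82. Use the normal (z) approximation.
d ≈ 0.43

Minimum detectable effect (two-sample t-test, normal approximation):
d = (z_{α/2} + z_β) / √(n/2)
d = (3.291 + 0.915) / √(195/2)
d = 4.206 / 9.874
d ≈ 0.43

By Cohen's convention (0.2 small / 0.5 medium / 0.8 large): small effect.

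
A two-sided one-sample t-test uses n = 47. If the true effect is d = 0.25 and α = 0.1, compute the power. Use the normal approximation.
Power ≈ 0.53

Power calculation (one-sample t-test, normal approximation):
z_β = d · √n - z_{α/2}
z_β = 0.25 · √47 - 1.645
z_β = 0.25 · 6.856 - 1.645
z_β = 0.069

Power = Φ(z_β) = Φ(0.069) ≈ 0.528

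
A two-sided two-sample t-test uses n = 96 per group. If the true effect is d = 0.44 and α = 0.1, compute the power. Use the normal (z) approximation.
Power ≈ 0.92

Power calculation (two-sample t-test, normal approximation):
z_β = d · √(n/2) - z_{α/2}
z_β = 0.44 · √(96/2) - 1.645
z_β = 0.44 · 6.928 - 1.645
z_β = 1.404

Power = Φ(z_β) = Φ(1.404) ≈ 0.920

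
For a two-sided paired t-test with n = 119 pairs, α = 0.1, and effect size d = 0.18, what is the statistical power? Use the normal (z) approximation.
Power ≈ 0.63

Power calculation (paired t-test, normal approximation):
z_β = d · √n - z_{α/2}
z_β = 0.18 · √119 - 1.645
z_β = 0.18 · 10.909 - 1.645
z_β = 0.319

Power = Φ(z_β) = Φ(0.319) ≈ 0.625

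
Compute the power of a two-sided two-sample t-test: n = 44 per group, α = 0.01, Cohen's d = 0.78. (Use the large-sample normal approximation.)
Power ≈ 0.86

Power calculation (two-sample t-test, normal approximation):
z_β = d · √(n/2) - z_{α/2}
z_β = 0.78 · √(44/2) - 2.576
z_β = 0.78 · 4.690 - 2.576
z_β = 1.083

Power = Φ(z_β) = Φ(1.083) ≈ 0.861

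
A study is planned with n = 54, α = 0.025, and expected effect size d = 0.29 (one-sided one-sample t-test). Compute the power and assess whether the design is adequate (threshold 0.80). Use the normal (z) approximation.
Power ≈ 0.57; the study is underpowered (power < 0.80)

Power calculation (one-sample t-test, normal approximation):
z_β = d · √n - z_α
z_β = 0.29 · √54 - 1.960
z_β = 0.29 · 7.348 - 1.960
z_β = 0.171

Power = Φ(z_β) = Φ(0.171) ≈ 0.568

Effect size d = 0.29 is small by Cohen's convention (0.2/0.5/0.8).

Threshold: power ≥ 0.80 is conventionally adequate.
Power ≈ 0.57 → the study is underpowered (power < 0.80).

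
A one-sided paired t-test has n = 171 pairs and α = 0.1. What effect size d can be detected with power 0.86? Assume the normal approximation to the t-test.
d ≈ 0.18

Minimum detectable effect (paired t-test, normal approximation):
d = (z_α + z_β) / √n
d = (1.282 + 1.080) / √171
d = 2.362 / 13.077
d ≈ 0.18

By Cohen's convention (0.2 small / 0.5 medium / 0.8 large): very small effect.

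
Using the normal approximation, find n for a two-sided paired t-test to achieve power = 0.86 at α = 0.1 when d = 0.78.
n = 13 pairs

Sample size formula (paired t-test, normal approximation):
n = ((z_{α/2} + z_β) / d)²

z_{α/2} = 1.645 (for α = 0.1, two-sided)
z_β = 1.080 (for power = 0.86)
d = 0.78

n = ((1.645 + 1.080) / 0.78)²
n = (3.494)²
n ≈ 12.21
Round up to the next whole number: n = 13 pairs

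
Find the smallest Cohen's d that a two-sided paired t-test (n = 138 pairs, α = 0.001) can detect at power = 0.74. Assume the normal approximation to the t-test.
d ≈ 0.33

Minimum detectable effect (paired t-test, normal approximation):
d = (z_{α/2} + z_β) / √n
d = (3.291 + 0.643) / √138
d = 3.934 / 11.747
d ≈ 0.33

By Cohen's convention (0.2 small / 0.5 medium / 0.8 large): small effect.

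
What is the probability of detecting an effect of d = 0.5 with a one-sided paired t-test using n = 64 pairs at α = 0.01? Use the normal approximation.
Power ≈ 0.95

Power calculation (paired t-test, normal approximation):
z_β = d · √n - z_α
z_β = 0.5 · √64 - 2.326
z_β = 0.5 · 8.000 - 2.326
z_β = 1.674

Power = Φ(z_β) = Φ(1.674) ≈ 0.953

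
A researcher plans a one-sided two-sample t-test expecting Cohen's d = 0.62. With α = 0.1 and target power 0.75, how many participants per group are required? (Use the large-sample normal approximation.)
n = 20 per group

Sample size formula (two-sample t-test, normal approximation):
n = 2 · ((z_α + z_β) / d)²

z_α = 1.282 (for α = 0.1, one-sided)
z_β = 0.674 (for power = 0.75)
d = 0.62

n = 2 · ((1.282 + 0.674) / 0.62)²
n = 2 · (3.155)²
n ≈ 19.91
Round up to the next whole number: n = 20 per group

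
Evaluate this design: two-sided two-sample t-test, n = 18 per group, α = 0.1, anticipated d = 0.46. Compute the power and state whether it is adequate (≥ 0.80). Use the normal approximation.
Power ≈ 0.40; the study is underpowered (power < 0.80)

Power calculation (two-sample t-test, normal approximation):
z_β = d · √(n/2) - z_{α/2}
z_β = 0.46 · √(18/2) - 1.645
z_β = 0.46 · 3.000 - 1.645
z_β = -0.265

Power = Φ(z_β) = Φ(-0.265) ≈ 0.396

Effect size d = 0.46 is small by Cohen's convention (0.2/0.5/0.8).

Threshold: power ≥ 0.80 is conventionally adequate.
Power ≈ 0.40 → the study is underpowered (power < 0.80).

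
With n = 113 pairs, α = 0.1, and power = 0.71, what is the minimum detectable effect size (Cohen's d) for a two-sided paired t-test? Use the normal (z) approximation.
d ≈ 0.21

Minimum detectable effect (paired t-test, normal approximation):
d = (z_{α/2} + z_β) / √n
d = (1.645 + 0.553) / √113
d = 2.198 / 10.630
d ≈ 0.21

By Cohen's convention (0.2 small / 0.5 medium / 0.8 large): small effect.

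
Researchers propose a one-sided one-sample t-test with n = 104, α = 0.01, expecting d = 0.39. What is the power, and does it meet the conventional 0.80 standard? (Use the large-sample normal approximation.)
Power ≈ 0.95; the study is adequately powered (power ≥ 0.80)

Power calculation (one-sample t-test, normal approximation):
z_β = d · √n - z_α
z_β = 0.39 · √104 - 2.326
z_β = 0.39 · 10.198 - 2.326
z_β = 1.651

Power = Φ(z_β) = Φ(1.651) ≈ 0.951

Effect size d = 0.39 is small by Cohen's convention (0.2/0.5/0.8).

Threshold: power ≥ 0.80 is conventionally adequate.
Power ≈ 0.95 → the study is adequately powered (power ≥ 0.80).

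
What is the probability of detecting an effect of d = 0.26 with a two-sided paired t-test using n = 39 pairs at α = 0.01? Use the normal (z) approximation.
Power ≈ 0.17

Power calculation (paired t-test, normal approximation):
z_β = d · √n - z_{α/2}
z_β = 0.26 · √39 - 2.576
z_β = 0.26 · 6.245 - 2.576
z_β = -0.952

Power = Φ(z_β) = Φ(-0.952) ≈ 0.171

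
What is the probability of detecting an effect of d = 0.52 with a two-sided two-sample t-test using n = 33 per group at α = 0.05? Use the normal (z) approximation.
Power ≈ 0.56

Power calculation (two-sample t-test, normal approximation):
z_β = d · √(n/2) - z_{α/2}
z_β = 0.52 · √(33/2) - 1.960
z_β = 0.52 · 4.062 - 1.960
z_β = 0.152

Power = Φ(z_β) = Φ(0.152) ≈ 0.561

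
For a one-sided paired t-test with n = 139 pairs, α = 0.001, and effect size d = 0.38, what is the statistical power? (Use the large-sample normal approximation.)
Power ≈ 0.92

Power calculation (paired t-test, normal approximation):
z_β = d · √n - z_α
z_β = 0.38 · √139 - 3.090
z_β = 0.38 · 11.790 - 3.090
z_β = 1.390

Power = Φ(z_β) = Φ(1.390) ≈ 0.918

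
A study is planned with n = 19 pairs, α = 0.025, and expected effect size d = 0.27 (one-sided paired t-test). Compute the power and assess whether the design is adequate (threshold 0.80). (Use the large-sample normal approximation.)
Power ≈ 0.22; the study is underpowered (power < 0.80)

Power calculation (paired t-test, normal approximation):
z_β = d · √n - z_α
z_β = 0.27 · √19 - 1.960
z_β = 0.27 · 4.359 - 1.960
z_β = -0.783

Power = Φ(z_β) = Φ(-0.783) ≈ 0.217

Effect size d = 0.27 is small by Cohen's convention (0.2/0.5/0.8).

Threshold: power ≥ 0.80 is conventionally adequate.
Power ≈ 0.22 → the study is underpowered (power < 0.80).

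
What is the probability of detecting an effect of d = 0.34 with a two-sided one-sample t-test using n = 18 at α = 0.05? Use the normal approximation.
Power ≈ 0.30

Power calculation (one-sample t-test, normal approximation):
z_β = d · √n - z_{α/2}
z_β = 0.34 · √18 - 1.960
z_β = 0.34 · 4.243 - 1.960
z_β = -0.517

Power = Φ(z_β) = Φ(-0.517) ≈ 0.302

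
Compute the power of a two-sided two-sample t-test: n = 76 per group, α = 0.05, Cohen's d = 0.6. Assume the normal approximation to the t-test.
Power ≈ 0.96

Power calculation (two-sample t-test, normal approximation):
z_β = d · √(n/2) - z_{α/2}
z_β = 0.6 · √(76/2) - 1.960
z_β = 0.6 · 6.164 - 1.960
z_β = 1.739

Power = Φ(z_β) = Φ(1.739) ≈ 0.959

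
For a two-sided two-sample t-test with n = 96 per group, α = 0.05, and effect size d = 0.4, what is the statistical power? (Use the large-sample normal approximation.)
Power ≈ 0.79

Power calculation (two-sample t-test, normal approximation):
z_β = d · √(n/2) - z_{α/2}
z_β = 0.4 · √(96/2) - 1.960
z_β = 0.4 · 6.928 - 1.960
z_β = 0.811

Power = Φ(z_β) = Φ(0.811) ≈ 0.791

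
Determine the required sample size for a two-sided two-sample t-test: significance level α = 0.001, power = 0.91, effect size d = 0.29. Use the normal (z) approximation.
n = 511 per group

Sample size formula (two-sample t-test, normal approximation):
n = 2 · ((z_{α/2} + z_β) / d)²

z_{α/2} = 3.291 (for α = 0.001, two-sided)
z_β = 1.341 (for power = 0.91)
d = 0.29

n = 2 · ((3.291 + 1.341) / 0.29)²
n = 2 · (15.972)²
n ≈ 510.21
Round up to the next whole number: n = 511 per group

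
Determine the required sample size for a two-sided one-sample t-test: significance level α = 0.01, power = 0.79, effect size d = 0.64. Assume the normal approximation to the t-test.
n = 28

Sample size formula (one-sample t-test, normal approximation):
n = ((z_{α/2} + z_β) / d)²

z_{α/2} = 2.576 (for α = 0.01, two-sided)
z_β = 0.806 (for power = 0.79)
d = 0.64

n = ((2.576 + 0.806) / 0.64)²
n = (5.284)²
n ≈ 27.92
Round up to the next whole number: n = 28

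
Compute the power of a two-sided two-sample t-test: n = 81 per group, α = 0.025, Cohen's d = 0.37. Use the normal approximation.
Power ≈ 0.55

Power calculation (two-sample t-test, normal approximation):
z_β = d · √(n/2) - z_{α/2}
z_β = 0.37 · √(81/2) - 2.241
z_β = 0.37 · 6.364 - 2.241
z_β = 0.113

Power = Φ(z_β) = Φ(0.113) ≈ 0.545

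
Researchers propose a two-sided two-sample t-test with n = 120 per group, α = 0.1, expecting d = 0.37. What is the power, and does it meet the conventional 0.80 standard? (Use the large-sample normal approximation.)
Power ≈ 0.89; the study is adequately powered (power ≥ 0.80)

Power calculation (two-sample t-test, normal approximation):
z_β = d · √(n/2) - z_{α/2}
z_β = 0.37 · √(120/2) - 1.645
z_β = 0.37 · 7.746 - 1.645
z_β = 1.221

Power = Φ(z_β) = Φ(1.221) ≈ 0.889

Effect size d = 0.37 is small by Cohen's convention (0.2/0.5/0.8).

Threshold: power ≥ 0.80 is conventionally adequate.
Power ≈ 0.89 → the study is adequately powered (power ≥ 0.80).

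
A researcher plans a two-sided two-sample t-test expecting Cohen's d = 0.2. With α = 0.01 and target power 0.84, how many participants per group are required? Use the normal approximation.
n = 638 per group

Sample size formula (two-sample t-test, normal approximation):
n = 2 · ((z_{α/2} + z_β) / d)²

z_{α/2} = 2.576 (for α = 0.01, two-sided)
z_β = 0.994 (for power = 0.84)
d = 0.2

n = 2 · ((2.576 + 0.994) / 0.2)²
n = 2 · (17.850)²
n ≈ 637.25
Round up to the next whole number: n = 638 per group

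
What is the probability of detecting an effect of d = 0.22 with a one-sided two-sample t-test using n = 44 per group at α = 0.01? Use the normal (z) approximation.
Power ≈ 0.10

Power calculation (two-sample t-test, normal approximation):
z_β = d · √(n/2) - z_α
z_β = 0.22 · √(44/2) - 2.326
z_β = 0.22 · 4.690 - 2.326
z_β = -1.294

Power = Φ(z_β) = Φ(-1.294) ≈ 0.098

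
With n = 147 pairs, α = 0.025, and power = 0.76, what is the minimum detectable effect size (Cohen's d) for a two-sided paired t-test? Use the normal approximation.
d ≈ 0.24

Minimum detectable effect (paired t-test, normal approximation):
d = (z_{α/2} + z_β) / √n
d = (2.241 + 0.706) / √147
d = 2.948 / 12.124
d ≈ 0.24

By Cohen's convention (0.2 small / 0.5 medium / 0.8 large): small effect.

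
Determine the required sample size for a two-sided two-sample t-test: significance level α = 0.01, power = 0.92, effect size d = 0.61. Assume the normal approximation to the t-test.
n = 86 per group

Sample size formula (two-sample t-test, normal approximation):
n = 2 · ((z_{α/2} + z_β) / d)²

z_{α/2} = 2.576 (for α = 0.01, two-sided)
z_β = 1.405 (for power = 0.92)
d = 0.61

n = 2 · ((2.576 + 1.405) / 0.61)²
n = 2 · (6.526)²
n ≈ 85.18
Round up to the next whole number: n = 86 per group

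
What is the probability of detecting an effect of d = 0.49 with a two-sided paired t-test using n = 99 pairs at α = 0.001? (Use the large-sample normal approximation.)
Power ≈ 0.94

Power calculation (paired t-test, normal approximation):
z_β = d · √n - z_{α/2}
z_β = 0.49 · √99 - 3.291
z_β = 0.49 · 9.950 - 3.291
z_β = 1.585

Power = Φ(z_β) = Φ(1.585) ≈ 0.944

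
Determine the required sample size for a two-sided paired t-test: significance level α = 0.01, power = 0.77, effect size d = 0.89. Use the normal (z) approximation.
n = 14 pairs

Sample size formula (paired t-test, normal approximation):
n = ((z_{α/2} + z_β) / d)²

z_{α/2} = 2.576 (for α = 0.01, two-sided)
z_β = 0.739 (for power = 0.77)
d = 0.89

n = ((2.576 + 0.739) / 0.89)²
n = (3.725)²
n ≈ 13.88
Round up to the next whole number: n = 14 pairs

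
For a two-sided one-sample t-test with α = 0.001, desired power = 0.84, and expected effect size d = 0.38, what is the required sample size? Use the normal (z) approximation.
n = 128

Sample size formula (one-sample t-test, normal approximation):
n = ((z_{α/2} + z_β) / d)²

z_{α/2} = 3.291 (for α = 0.001, two-sided)
z_β = 0.994 (for power = 0.84)
d = 0.38

n = ((3.291 + 0.994) / 0.38)²
n = (11.276)²
n ≈ 127.15
Round up to the next whole number: n = 128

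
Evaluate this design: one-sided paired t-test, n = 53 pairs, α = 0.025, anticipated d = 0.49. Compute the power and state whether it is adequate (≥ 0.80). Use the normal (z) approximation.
Power ≈ 0.95; the study is adequately powered (power ≥ 0.80)

Power calculation (paired t-test, normal approximation):
z_β = d · √n - z_α
z_β = 0.49 · √53 - 1.960
z_β = 0.49 · 7.280 - 1.960
z_β = 1.607

Power = Φ(z_β) = Φ(1.607) ≈ 0.946

Effect size d = 0.49 is small by Cohen's convention (0.2/0.5/0.8).

Threshold: power ≥ 0.80 is conventionally adequate.
Power ≈ 0.95 → the study is adequately powered (power ≥ 0.80).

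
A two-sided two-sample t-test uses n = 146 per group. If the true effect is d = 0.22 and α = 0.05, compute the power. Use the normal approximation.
Power ≈ 0.47

Power calculation (two-sample t-test, normal approximation):
z_β = d · √(n/2) - z_{α/2}
z_β = 0.22 · √(146/2) - 1.960
z_β = 0.22 · 8.544 - 1.960
z_β = -0.080

Power = Φ(z_β) = Φ(-0.080) ≈ 0.468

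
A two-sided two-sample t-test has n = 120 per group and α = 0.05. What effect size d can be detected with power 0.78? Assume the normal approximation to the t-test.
d ≈ 0.35

Minimum detectable effect (two-sample t-test, normal approximation):
d = (z_{α/2} + z_β) / √(n/2)
d = (1.960 + 0.772) / √(120/2)
d = 2.732 / 7.746
d ≈ 0.35

By Cohen's convention (0.2 small / 0.5 medium / 0.8 large): small effect.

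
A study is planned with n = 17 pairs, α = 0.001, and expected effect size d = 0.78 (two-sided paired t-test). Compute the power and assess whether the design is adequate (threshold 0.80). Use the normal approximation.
Power ≈ 0.47; the study is underpowered (power < 0.80)

Power calculation (paired t-test, normal approximation):
z_β = d · √n - z_{α/2}
z_β = 0.78 · √17 - 3.291
z_β = 0.78 · 4.123 - 3.291
z_β = -0.075

Power = Φ(z_β) = Φ(-0.075) ≈ 0.470

Effect size d = 0.78 is medium by Cohen's convention (0.2/0.5/0.8).

Threshold: power ≥ 0.80 is conventionally adequate.
Power ≈ 0.47 → the study is underpowered (power < 0.80).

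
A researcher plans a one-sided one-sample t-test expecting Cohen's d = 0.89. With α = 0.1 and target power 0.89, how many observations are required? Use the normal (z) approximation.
n = 8

Sample size formula (one-sample t-test, normal approximation):
n = ((z_α + z_β) / d)²

z_α = 1.282 (for α = 0.1, one-sided)
z_β = 1.227 (for power = 0.89)
d = 0.89

n = ((1.282 + 1.227) / 0.89)²
n = (2.819)²
n ≈ 7.95
Round up to the next whole number: n = 8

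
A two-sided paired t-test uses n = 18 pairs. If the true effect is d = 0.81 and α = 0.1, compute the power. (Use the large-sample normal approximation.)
Power ≈ 0.96

Power calculation (paired t-test, normal approximation):
z_β = d · √n - z_{α/2}
z_β = 0.81 · √18 - 1.645
z_β = 0.81 · 4.243 - 1.645
z_β = 1.792

Power = Φ(z_β) = Φ(1.792) ≈ 0.963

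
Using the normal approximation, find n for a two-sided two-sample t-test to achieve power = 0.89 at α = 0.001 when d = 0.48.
n = 178 per group

Sample size formula (two-sample t-test, normal approximation):
n = 2 · ((z_{α/2} + z_β) / d)²

z_{α/2} = 3.291 (for α = 0.001, two-sided)
z_β = 1.227 (for power = 0.89)
d = 0.48

n = 2 · ((3.291 + 1.227) / 0.48)²
n = 2 · (9.413)²
n ≈ 177.21
Round up to the next whole number: n = 178 per group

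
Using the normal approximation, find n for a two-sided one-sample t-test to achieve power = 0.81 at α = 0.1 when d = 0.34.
n = 56

Sample size formula (one-sample t-test, normal approximation):
n = ((z_{α/2} + z_β) / d)²

z_{α/2} = 1.645 (for α = 0.1, two-sided)
z_β = 0.878 (for power = 0.81)
d = 0.34

n = ((1.645 + 0.878) / 0.34)²
n = (7.421)²
n ≈ 55.07
Round up to the next whole number: n = 56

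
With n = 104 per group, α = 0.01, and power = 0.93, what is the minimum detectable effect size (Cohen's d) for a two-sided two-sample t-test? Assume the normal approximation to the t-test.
d ≈ 0.56

Minimum detectable effect (two-sample t-test, normal approximation):
d = (z_{α/2} + z_β) / √(n/2)
d = (2.576 + 1.476) / √(104/2)
d = 4.052 / 7.211
d ≈ 0.56

By Cohen's convention (0.2 small / 0.5 medium / 0.8 large): medium effect.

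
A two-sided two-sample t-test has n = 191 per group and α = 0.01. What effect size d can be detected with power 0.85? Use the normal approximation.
d ≈ 0.37

Minimum detectable effect (two-sample t-test, normal approximation):
d = (z_{α/2} + z_β) / √(n/2)
d = (2.576 + 1.036) / √(191/2)
d = 3.612 / 9.772
d ≈ 0.37

By Cohen's convention (0.2 small / 0.5 medium / 0.8 large): small effect.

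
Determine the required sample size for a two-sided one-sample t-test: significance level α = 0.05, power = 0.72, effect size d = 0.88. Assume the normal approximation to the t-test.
n = 9

Sample size formula (one-sample t-test, normal approximation):
n = ((z_{α/2} + z_β) / d)²

z_{α/2} = 1.960 (for α = 0.05, two-sided)
z_β = 0.583 (for power = 0.72)
d = 0.88

n = ((1.960 + 0.583) / 0.88)²
n = (2.890)²
n ≈ 8.35
Round up to the next whole number: n = 9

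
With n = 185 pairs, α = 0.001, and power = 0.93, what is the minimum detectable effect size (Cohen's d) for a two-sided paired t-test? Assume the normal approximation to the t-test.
d ≈ 0.35

Minimum detectable effect (paired t-test, normal approximation):
d = (z_{α/2} + z_β) / √n
d = (3.291 + 1.476) / √185
d = 4.766 / 13.601
d ≈ 0.35

By Cohen's convention (0.2 small / 0.5 medium / 0.8 large): small effect.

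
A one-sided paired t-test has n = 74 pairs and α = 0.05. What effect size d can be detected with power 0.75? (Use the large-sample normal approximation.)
d ≈ 0.27

Minimum detectable effect (paired t-test, normal approximation):
d = (z_α + z_β) / √n
d = (1.645 + 0.674) / √74
d = 2.319 / 8.602
d ≈ 0.27

By Cohen's convention (0.2 small / 0.5 medium / 0.8 large): small effect.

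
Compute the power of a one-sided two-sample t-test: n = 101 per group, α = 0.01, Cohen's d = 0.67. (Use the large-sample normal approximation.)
Power ≈ 0.99

Power calculation (two-sample t-test, normal approximation):
z_β = d · √(n/2) - z_α
z_β = 0.67 · √(101/2) - 2.326
z_β = 0.67 · 7.106 - 2.326
z_β = 2.435

Power = Φ(z_β) = Φ(2.435) ≈ 0.993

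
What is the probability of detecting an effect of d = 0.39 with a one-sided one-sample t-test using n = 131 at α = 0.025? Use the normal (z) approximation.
Power ≈ 0.99

Power calculation (one-sample t-test, normal approximation):
z_β = d · √n - z_α
z_β = 0.39 · √131 - 1.960
z_β = 0.39 · 11.446 - 1.960
z_β = 2.504

Power = Φ(z_β) = Φ(2.504) ≈ 0.994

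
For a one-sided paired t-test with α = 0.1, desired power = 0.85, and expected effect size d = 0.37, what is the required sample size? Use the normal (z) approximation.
n = 40 pairs

Sample size formula (paired t-test, normal approximation):
n = ((z_α + z_β) / d)²

z_α = 1.282 (for α = 0.1, one-sided)
z_β = 1.036 (for power = 0.85)
d = 0.37

n = ((1.282 + 1.036) / 0.37)²
n = (6.265)²
n ≈ 39.25
Round up to the next whole number: n = 40 pairs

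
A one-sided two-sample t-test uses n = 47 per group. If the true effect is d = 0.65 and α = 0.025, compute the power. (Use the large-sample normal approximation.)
Power ≈ 0.88

Power calculation (two-sample t-test, normal approximation):
z_β = d · √(n/2) - z_α
z_β = 0.65 · √(47/2) - 1.960
z_β = 0.65 · 4.848 - 1.960
z_β = 1.191

Power = Φ(z_β) = Φ(1.191) ≈ 0.883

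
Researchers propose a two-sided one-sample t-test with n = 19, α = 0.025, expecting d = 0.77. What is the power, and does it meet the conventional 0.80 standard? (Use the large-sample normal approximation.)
Power ≈ 0.87; the study is adequately powered (power ≥ 0.80)

Power calculation (one-sample t-test, normal approximation):
z_β = d · √n - z_{α/2}
z_β = 0.77 · √19 - 2.241
z_β = 0.77 · 4.359 - 2.241
z_β = 1.115

Power = Φ(z_β) = Φ(1.115) ≈ 0.868

Effect size d = 0.77 is medium by Cohen's convention (0.2/0.5/0.8).

Threshold: power ≥ 0.80 is conventionally adequate.
Power ≈ 0.87 → the study is adequately powered (power ≥ 0.80).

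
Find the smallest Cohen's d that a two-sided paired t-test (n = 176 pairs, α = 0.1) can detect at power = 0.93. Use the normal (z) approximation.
d ≈ 0.24

Minimum detectable effect (paired t-test, normal approximation):
d = (z_{α/2} + z_β) / √n
d = (1.645 + 1.476) / √176
d = 3.121 / 13.266
d ≈ 0.24

By Cohen's convention (0.2 small / 0.5 medium / 0.8 large): small effect.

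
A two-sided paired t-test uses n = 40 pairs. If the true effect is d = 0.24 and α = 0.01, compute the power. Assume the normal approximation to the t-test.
Power ≈ 0.15

Power calculation (paired t-test, normal approximation):
z_β = d · √n - z_{α/2}
z_β = 0.24 · √40 - 2.576
z_β = 0.24 · 6.325 - 2.576
z_β = -1.058

Power = Φ(z_β) = Φ(-1.058) ≈ 0.145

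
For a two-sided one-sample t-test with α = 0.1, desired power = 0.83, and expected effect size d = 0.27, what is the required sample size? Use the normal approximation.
n = 93

Sample size formula (one-sample t-test, normal approximation):
n = ((z_{α/2} + z_β) / d)²

z_{α/2} = 1.645 (for α = 0.1, two-sided)
z_β = 0.954 (for power = 0.83)
d = 0.27

n = ((1.645 + 0.954) / 0.27)²
n = (9.626)²
n ≈ 92.66
Round up to the next whole number: n = 93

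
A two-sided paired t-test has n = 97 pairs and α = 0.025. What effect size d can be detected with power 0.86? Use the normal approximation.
d ≈ 0.34

Minimum detectable effect (paired t-test, normal approximation):
d = (z_{α/2} + z_β) / √n
d = (2.241 + 1.080) / √97
d = 3.322 / 9.849
d ≈ 0.34

By Cohen's convention (0.2 small / 0.5 medium / 0.8 large): small effect.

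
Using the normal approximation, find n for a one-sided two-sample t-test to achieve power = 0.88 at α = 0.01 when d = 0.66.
n = 57 per group

Sample size formula (two-sample t-test, normal approximation):
n = 2 · ((z_α + z_β) / d)²

z_α = 2.326 (for α = 0.01, one-sided)
z_β = 1.175 (for power = 0.88)
d = 0.66

n = 2 · ((2.326 + 1.175) / 0.66)²
n = 2 · (5.305)²
n ≈ 56.29
Round up to the next whole number: n = 57 per group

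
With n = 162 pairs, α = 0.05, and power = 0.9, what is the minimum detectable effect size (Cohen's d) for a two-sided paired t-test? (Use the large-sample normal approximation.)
d ≈ 0.25

Minimum detectable effect (paired t-test, normal approximation):
d = (z_{α/2} + z_β) / √n
d = (1.960 + 1.282) / √162
d = 3.242 / 12.728
d ≈ 0.25

By Cohen's convention (0.2 small / 0.5 medium / 0.8 large): small effect.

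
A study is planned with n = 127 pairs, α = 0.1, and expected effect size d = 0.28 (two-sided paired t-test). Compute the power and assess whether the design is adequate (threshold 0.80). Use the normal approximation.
Power ≈ 0.93; the study is adequately powered (power ≥ 0.80)

Power calculation (paired t-test, normal approximation):
z_β = d · √n - z_{α/2}
z_β = 0.28 · √127 - 1.645
z_β = 0.28 · 11.269 - 1.645
z_β = 1.511

Power = Φ(z_β) = Φ(1.511) ≈ 0.935

Effect size d = 0.28 is small by Cohen's convention (0.2/0.5/0.8).

Threshold: power ≥ 0.80 is conventionally adequate.
Power ≈ 0.93 → the study is adequately powered (power ≥ 0.80).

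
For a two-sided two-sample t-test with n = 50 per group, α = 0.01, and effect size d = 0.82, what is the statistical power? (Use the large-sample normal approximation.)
Power ≈ 0.94

Power calculation (two-sample t-test, normal approximation):
z_β = d · √(n/2) - z_{α/2}
z_β = 0.82 · √(50/2) - 2.576
z_β = 0.82 · 5.000 - 2.576
z_β = 1.524

Power = Φ(z_β) = Φ(1.524) ≈ 0.936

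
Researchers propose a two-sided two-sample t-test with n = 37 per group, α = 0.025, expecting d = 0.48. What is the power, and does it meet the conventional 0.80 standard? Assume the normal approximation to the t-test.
Power ≈ 0.43; the study is underpowered (power < 0.80)

Power calculation (two-sample t-test, normal approximation):
z_β = d · √(n/2) - z_{α/2}
z_β = 0.48 · √(37/2) - 2.241
z_β = 0.48 · 4.301 - 2.241
z_β = -0.177

Power = Φ(z_β) = Φ(-0.177) ≈ 0.430

Effect size d = 0.48 is small by Cohen's convention (0.2/0.5/0.8).

Threshold: power ≥ 0.80 is conventionally adequate.
Power ≈ 0.43 → the study is underpowered (power < 0.80).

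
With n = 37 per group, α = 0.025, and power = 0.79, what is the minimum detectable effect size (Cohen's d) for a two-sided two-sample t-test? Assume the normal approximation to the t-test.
d ≈ 0.71

Minimum detectable effect (two-sample t-test, normal approximation):
d = (z_{α/2} + z_β) / √(n/2)
d = (2.241 + 0.806) / √(37/2)
d = 3.048 / 4.301
d ≈ 0.71

By Cohen's convention (0.2 small / 0.5 medium / 0.8 large): medium effect.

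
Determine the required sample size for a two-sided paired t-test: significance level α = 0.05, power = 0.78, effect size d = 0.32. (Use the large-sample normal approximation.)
n = 73 pairs

Sample size formula (paired t-test, normal approximation):
n = ((z_{α/2} + z_β) / d)²

z_{α/2} = 1.960 (for α = 0.05, two-sided)
z_β = 0.772 (for power = 0.78)
d = 0.32

n = ((1.960 + 0.772) / 0.32)²
n = (8.538)²
n ≈ 72.90
Round up to the next whole number: n = 73 pairs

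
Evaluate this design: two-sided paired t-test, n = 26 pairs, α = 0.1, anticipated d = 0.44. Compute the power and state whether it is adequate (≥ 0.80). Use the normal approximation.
Power ≈ 0.73; the study is underpowered (power < 0.80)

Power calculation (paired t-test, normal approximation):
z_β = d · √n - z_{α/2}
z_β = 0.44 · √26 - 1.645
z_β = 0.44 · 5.099 - 1.645
z_β = 0.599

Power = Φ(z_β) = Φ(0.599) ≈ 0.725

Effect size d = 0.44 is small by Cohen's convention (0.2/0.5/0.8).

Threshold: power ≥ 0.80 is conventionally adequate.
Power ≈ 0.73 → the study is underpowered (power < 0.80).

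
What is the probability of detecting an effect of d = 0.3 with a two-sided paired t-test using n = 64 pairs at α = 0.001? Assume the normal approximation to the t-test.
Power ≈ 0.19

Power calculation (paired t-test, normal approximation):
z_β = d · √n - z_{α/2}
z_β = 0.3 · √64 - 3.291
z_β = 0.3 · 8.000 - 3.291
z_β = -0.891

Power = Φ(z_β) = Φ(-0.891) ≈ 0.187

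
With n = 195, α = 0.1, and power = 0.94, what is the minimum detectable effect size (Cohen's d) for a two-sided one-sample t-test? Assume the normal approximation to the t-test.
d ≈ 0.23

Minimum detectable effect (one-sample t-test, normal approximation):
d = (z_{α/2} + z_β) / √n
d = (1.645 + 1.555) / √195
d = 3.200 / 13.964
d ≈ 0.23

By Cohen's convention (0.2 small / 0.5 medium / 0.8 large): small effect.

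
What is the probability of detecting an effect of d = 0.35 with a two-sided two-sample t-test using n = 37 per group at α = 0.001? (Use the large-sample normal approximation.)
Power ≈ 0.04

Power calculation (two-sample t-test, normal approximation):
z_β = d · √(n/2) - z_{α/2}
z_β = 0.35 · √(37/2) - 3.291
z_β = 0.35 · 4.301 - 3.291
z_β = -1.785

Power = Φ(z_β) = Φ(-1.785) ≈ 0.037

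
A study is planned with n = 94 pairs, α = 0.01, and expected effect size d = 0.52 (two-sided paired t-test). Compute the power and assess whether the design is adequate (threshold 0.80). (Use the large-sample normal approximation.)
Power ≈ 0.99; the study is adequately powered (power ≥ 0.80)

Power calculation (paired t-test, normal approximation):
z_β = d · √n - z_{α/2}
z_β = 0.52 · √94 - 2.576
z_β = 0.52 · 9.695 - 2.576
z_β = 2.466

Power = Φ(z_β) = Φ(2.466) ≈ 0.993

Effect size d = 0.52 is medium by Cohen's convention (0.2/0.5/0.8).

Threshold: power ≥ 0.80 is conventionally adequate.
Power ≈ 0.99 → the study is adequately powered (power ≥ 0.80).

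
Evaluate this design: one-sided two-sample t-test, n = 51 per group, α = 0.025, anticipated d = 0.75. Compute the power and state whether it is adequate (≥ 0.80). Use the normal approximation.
Power ≈ 0.97; the study is adequately powered (power ≥ 0.80)

Power calculation (two-sample t-test, normal approximation):
z_β = d · √(n/2) - z_α
z_β = 0.75 · √(51/2) - 1.960
z_β = 0.75 · 5.050 - 1.960
z_β = 1.827

Power = Φ(z_β) = Φ(1.827) ≈ 0.966

Effect size d = 0.75 is medium by Cohen's convention (0.2/0.5/0.8).

Threshold: power ≥ 0.80 is conventionally adequate.
Power ≈ 0.97 → the study is adequately powered (power ≥ 0.80).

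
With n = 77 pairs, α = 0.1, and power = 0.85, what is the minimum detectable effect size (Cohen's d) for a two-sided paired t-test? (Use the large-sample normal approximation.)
d ≈ 0.31

Minimum detectable effect (paired t-test, normal approximation):
d = (z_{α/2} + z_β) / √n
d = (1.645 + 1.036) / √77
d = 2.681 / 8.775
d ≈ 0.31

By Cohen's convention (0.2 small / 0.5 medium / 0.8 large): small effect.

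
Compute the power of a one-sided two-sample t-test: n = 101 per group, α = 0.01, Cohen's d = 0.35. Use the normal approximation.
Power ≈ 0.56

Power calculation (two-sample t-test, normal approximation):
z_β = d · √(n/2) - z_α
z_β = 0.35 · √(101/2) - 2.326
z_β = 0.35 · 7.106 - 2.326
z_β = 0.161

Power = Φ(z_β) = Φ(0.161) ≈ 0.564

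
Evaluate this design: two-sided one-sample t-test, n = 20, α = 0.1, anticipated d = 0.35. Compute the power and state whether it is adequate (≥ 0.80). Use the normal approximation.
Power ≈ 0.47; the study is underpowered (power < 0.80)

Power calculation (one-sample t-test, normal approximation):
z_β = d · √n - z_{α/2}
z_β = 0.35 · √20 - 1.645
z_β = 0.35 · 4.472 - 1.645
z_β = -0.080

Power = Φ(z_β) = Φ(-0.080) ≈ 0.468

Effect size d = 0.35 is small by Cohen's convention (0.2/0.5/0.8).

Threshold: power ≥ 0.80 is conventionally adequate.
Power ≈ 0.47 → the study is underpowered (power < 0.80).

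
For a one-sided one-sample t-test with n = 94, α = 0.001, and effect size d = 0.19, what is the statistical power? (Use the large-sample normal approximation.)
Power ≈ 0.11

Power calculation (one-sample t-test, normal approximation):
z_β = d · √n - z_α
z_β = 0.19 · √94 - 3.090
z_β = 0.19 · 9.695 - 3.090
z_β = -1.248

Power = Φ(z_β) = Φ(-1.248) ≈ 0.106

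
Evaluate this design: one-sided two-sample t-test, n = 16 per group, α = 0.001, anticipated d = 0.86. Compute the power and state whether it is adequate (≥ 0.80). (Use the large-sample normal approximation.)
Power ≈ 0.26; the study is underpowered (power < 0.80)

Power calculation (two-sample t-test, normal approximation):
z_β = d · √(n/2) - z_α
z_β = 0.86 · √(16/2) - 3.090
z_β = 0.86 · 2.828 - 3.090
z_β = -0.658

Power = Φ(z_β) = Φ(-0.658) ≈ 0.255

Effect size d = 0.86 is large by Cohen's convention (0.2/0.5/0.8).

Threshold: power ≥ 0.80 is conventionally adequate.
Power ≈ 0.26 → the study is underpowered (power < 0.80).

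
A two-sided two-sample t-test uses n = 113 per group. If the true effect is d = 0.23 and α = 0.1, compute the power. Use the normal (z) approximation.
Power ≈ 0.53

Power calculation (two-sample t-test, normal approximation):
z_β = d · √(n/2) - z_{α/2}
z_β = 0.23 · √(113/2) - 1.645
z_β = 0.23 · 7.517 - 1.645
z_β = 0.084

Power = Φ(z_β) = Φ(0.084) ≈ 0.533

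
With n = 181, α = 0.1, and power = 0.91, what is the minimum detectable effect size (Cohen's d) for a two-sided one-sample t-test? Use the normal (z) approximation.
d ≈ 0.22

Minimum detectable effect (one-sample t-test, normal approximation):
d = (z_{α/2} + z_β) / √n
d = (1.645 + 1.341) / √181
d = 2.986 / 13.454
d ≈ 0.22

By Cohen's convention (0.2 small / 0.5 medium / 0.8 large): small effect.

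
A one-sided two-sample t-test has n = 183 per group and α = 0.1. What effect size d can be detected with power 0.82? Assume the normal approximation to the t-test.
d ≈ 0.23

Minimum detectable effect (two-sample t-test, normal approximation):
d = (z_α + z_β) / √(n/2)
d = (1.282 + 0.915) / √(183/2)
d = 2.197 / 9.566
d ≈ 0.23

By Cohen's convention (0.2 small / 0.5 medium / 0.8 large): small effect.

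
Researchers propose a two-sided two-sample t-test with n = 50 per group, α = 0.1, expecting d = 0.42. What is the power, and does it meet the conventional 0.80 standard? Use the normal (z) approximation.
Power ≈ 0.68; the study is underpowered (power < 0.80)

Power calculation (two-sample t-test, normal approximation):
z_β = d · √(n/2) - z_{α/2}
z_β = 0.42 · √(50/2) - 1.645
z_β = 0.42 · 5.000 - 1.645
z_β = 0.455

Power = Φ(z_β) = Φ(0.455) ≈ 0.675

Effect size d = 0.42 is small by Cohen's convention (0.2/0.5/0.8).

Threshold: power ≥ 0.80 is conventionally adequate.
Power ≈ 0.68 → the study is underpowered (power < 0.80).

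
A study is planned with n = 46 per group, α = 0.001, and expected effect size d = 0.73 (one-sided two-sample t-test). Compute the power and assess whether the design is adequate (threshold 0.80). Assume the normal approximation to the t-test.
Power ≈ 0.66; the study is underpowered (power < 0.80)

Power calculation (two-sample t-test, normal approximation):
z_β = d · √(n/2) - z_α
z_β = 0.73 · √(46/2) - 3.090
z_β = 0.73 · 4.796 - 3.090
z_β = 0.411

Power = Φ(z_β) = Φ(0.411) ≈ 0.659

Effect size d = 0.73 is medium by Cohen's convention (0.2/0.5/0.8).

Threshold: power ≥ 0.80 is conventionally adequate.
Power ≈ 0.66 → the study is underpowered (power < 0.80).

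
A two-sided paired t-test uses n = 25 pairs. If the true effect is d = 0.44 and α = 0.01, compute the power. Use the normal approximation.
Power ≈ 0.35

Power calculation (paired t-test, normal approximation):
z_β = d · √n - z_{α/2}
z_β = 0.44 · √25 - 2.576
z_β = 0.44 · 5.000 - 2.576
z_β = -0.376

Power = Φ(z_β) = Φ(-0.376) ≈ 0.354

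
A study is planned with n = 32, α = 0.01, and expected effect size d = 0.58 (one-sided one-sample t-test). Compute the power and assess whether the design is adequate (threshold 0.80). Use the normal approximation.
Power ≈ 0.83; the study is adequately powered (power ≥ 0.80)

Power calculation (one-sample t-test, normal approximation):
z_β = d · √n - z_α
z_β = 0.58 · √32 - 2.326
z_β = 0.58 · 5.657 - 2.326
z_β = 0.955

Power = Φ(z_β) = Φ(0.955) ≈ 0.830

Effect size d = 0.58 is medium by Cohen's convention (0.2/0.5/0.8).

Threshold: power ≥ 0.80 is conventionally adequate.
Power ≈ 0.83 → the study is adequately powered (power ≥ 0.80).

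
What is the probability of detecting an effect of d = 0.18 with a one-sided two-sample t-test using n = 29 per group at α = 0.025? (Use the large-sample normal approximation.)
Power ≈ 0.10

Power calculation (two-sample t-test, normal approximation):
z_β = d · √(n/2) - z_α
z_β = 0.18 · √(29/2) - 1.960
z_β = 0.18 · 3.808 - 1.960
z_β = -1.275

Power = Φ(z_β) = Φ(-1.275) ≈ 0.101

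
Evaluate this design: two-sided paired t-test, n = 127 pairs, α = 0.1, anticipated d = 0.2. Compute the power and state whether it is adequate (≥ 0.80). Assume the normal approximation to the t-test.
Power ≈ 0.73; the study is underpowered (power < 0.80)

Power calculation (paired t-test, normal approximation):
z_β = d · √n - z_{α/2}
z_β = 0.2 · √127 - 1.645
z_β = 0.2 · 11.269 - 1.645
z_β = 0.609

Power = Φ(z_β) = Φ(0.609) ≈ 0.729

Effect size d = 0.2 is small by Cohen's convention (0.2/0.5/0.8).

Threshold: power ≥ 0.80 is conventionally adequate.
Power ≈ 0.73 → the study is underpowered (power < 0.80).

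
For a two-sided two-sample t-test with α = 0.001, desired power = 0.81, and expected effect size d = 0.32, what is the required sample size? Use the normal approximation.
n = 340 per group

Sample size formula (two-sample t-test, normal approximation):
n = 2 · ((z_{α/2} + z_β) / d)²

z_{α/2} = 3.291 (for α = 0.001, two-sided)
z_β = 0.878 (for power = 0.81)
d = 0.32

n = 2 · ((3.291 + 0.878) / 0.32)²
n = 2 · (13.028)²
n ≈ 339.46
Round up to the next whole number: n = 340 per group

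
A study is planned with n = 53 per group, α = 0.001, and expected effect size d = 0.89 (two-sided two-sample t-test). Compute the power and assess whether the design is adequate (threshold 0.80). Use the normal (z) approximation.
Power ≈ 0.90; the study is adequately powered (power ≥ 0.80)

Power calculation (two-sample t-test, normal approximation):
z_β = d · √(n/2) - z_{α/2}
z_β = 0.89 · √(53/2) - 3.291
z_β = 0.89 · 5.148 - 3.291
z_β = 1.291

Power = Φ(z_β) = Φ(1.291) ≈ 0.902

Effect size d = 0.89 is large by Cohen's convention (0.2/0.5/0.8).

Threshold: power ≥ 0.80 is conventionally adequate.
Power ≈ 0.90 → the study is adequately powered (power ≥ 0.80).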